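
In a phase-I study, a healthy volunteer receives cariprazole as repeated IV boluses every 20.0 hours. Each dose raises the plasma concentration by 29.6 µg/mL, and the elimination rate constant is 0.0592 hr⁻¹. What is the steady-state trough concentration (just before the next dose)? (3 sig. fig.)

13.1 µg/mL

Fraction remaining after one interval: e^(−kτ) = e^(−0.05920 × 20.0) = 0.3061
R = 1 / (1 − 0.3061) = 1.441
Css,max = 29.6 × 1.441 = 42.65 µg/mL
Css,min = Css,max × e^(−kτ) = 42.65 × 0.3061 ≈ 13.1 µg/mL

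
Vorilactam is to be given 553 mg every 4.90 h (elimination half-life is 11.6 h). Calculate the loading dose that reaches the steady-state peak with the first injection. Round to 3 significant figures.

2180 mg

k = ln 2 / 11.6 = 0.05975 h⁻¹
Accumulation ratio R = 1 / (1 − e^(−kτ)) = 1 / (1 − e^(−0.05975×4.90)) = 1 / (1 − 0.7462) = 3.940
Loading dose = maintenance dose × R = 553 × 3.940 ≈ 2180 mg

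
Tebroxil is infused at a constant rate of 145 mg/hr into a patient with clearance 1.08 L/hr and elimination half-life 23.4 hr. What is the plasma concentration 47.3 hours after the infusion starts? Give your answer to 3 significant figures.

101 µg/mL

Css = rate / CL = 145 / 1.08 = 134.3 µg/mL
k = ln 2 / 23.4 = 0.02962 hr⁻¹
C(t) = Css (1 − e^(−kt)) = 134.3 × (1 − e^(−1.401)) = 134.3 × 0.7537 ≈ 101 µg/mL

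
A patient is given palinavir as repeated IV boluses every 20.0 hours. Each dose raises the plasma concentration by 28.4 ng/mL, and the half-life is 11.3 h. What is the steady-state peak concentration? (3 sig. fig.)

k = ln 2 / 11.3 = 0.06134 h⁻¹
Fraction remaining after one interval: e^(−kτ) = e^(−0.06134 × 20.0) = 0.2932
R = 1 / (1 − 0.2932) = 1.415
Css,max = 28.4 × 1.415 ≈ 40.2 ng/mL

40.2 ng/mL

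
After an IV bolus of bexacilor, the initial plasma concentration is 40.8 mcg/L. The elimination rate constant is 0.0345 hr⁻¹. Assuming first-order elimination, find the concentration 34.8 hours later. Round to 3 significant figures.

12.3 mcg/L

C(t) = C₀ e^(−kt) = 40.8 × e^(−0.03450 × 34.8) = 40.8 × e^(−1.201) = 40.8 × 0.3010 ≈ 12.3 mcg/L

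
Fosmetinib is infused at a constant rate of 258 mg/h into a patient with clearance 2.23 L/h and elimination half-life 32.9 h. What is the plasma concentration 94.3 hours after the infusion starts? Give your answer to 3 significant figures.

Css = rate / CL = 258 / 2.23 = 115.7 mg/L
k = ln 2 / 32.9 = 0.02107 h⁻¹
C(t) = Css (1 − e^(−kt)) = 115.7 × (1 − e^(−1.987)) = 115.7 × 0.8629 ≈ 99.8 mg/L

99.8 mg/L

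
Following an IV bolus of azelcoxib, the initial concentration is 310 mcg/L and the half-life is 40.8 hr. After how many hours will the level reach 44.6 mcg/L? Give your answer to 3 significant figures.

k = ln 2 / 40.8 = 0.01699 hr⁻¹
C(t) = C₀ e^(−kt)  ⇒  t = ln(C₀/C) / k
t = ln(310/44.6) / 0.01699 = 1.939 / 0.01699 ≈ 114 hours

114 hours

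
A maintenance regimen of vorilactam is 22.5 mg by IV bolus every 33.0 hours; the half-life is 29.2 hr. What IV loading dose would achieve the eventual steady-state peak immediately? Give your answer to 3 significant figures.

k = ln 2 / 29.2 = 0.02374 hr⁻¹
Accumulation ratio R = 1 / (1 − e^(−kτ)) = 1 / (1 − e^(−0.02374×33.0)) = 1 / (1 − 0.4569) = 1.841
Loading dose = maintenance dose × R = 22.5 × 1.841 ≈ 41.4 mg

41.4 mg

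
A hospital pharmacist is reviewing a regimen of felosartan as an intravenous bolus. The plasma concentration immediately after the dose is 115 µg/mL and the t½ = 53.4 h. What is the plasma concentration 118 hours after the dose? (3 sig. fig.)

k = ln 2 / 53.4 = 0.01298 h⁻¹
118 h is 2.210 half-lives, so C = 115 × (1/2)^2.210 = 115 × 0.2162 ≈ 24.9 µg/mL

24.9 µg/mL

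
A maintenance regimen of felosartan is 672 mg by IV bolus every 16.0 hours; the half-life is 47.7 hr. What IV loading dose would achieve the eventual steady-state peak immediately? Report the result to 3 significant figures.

3240 mg

k = ln 2 / 47.7 = 0.01453 hr⁻¹
Accumulation ratio R = 1 / (1 − e^(−kτ)) = 1 / (1 − e^(−0.01453×16.0)) = 1 / (1 − 0.7925) = 4.820
Loading dose = maintenance dose × R = 672 × 4.820 ≈ 3240 mg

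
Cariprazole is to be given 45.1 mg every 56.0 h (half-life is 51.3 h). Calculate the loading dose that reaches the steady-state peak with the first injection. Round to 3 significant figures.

85.0 mg

k = ln 2 / 51.3 = 0.01351 h⁻¹
Accumulation ratio R = 1 / (1 − e^(−kτ)) = 1 / (1 − e^(−0.01351×56.0)) = 1 / (1 − 0.4692) = 1.884
Loading dose = maintenance dose × R = 45.1 × 1.884 ≈ 85.0 mg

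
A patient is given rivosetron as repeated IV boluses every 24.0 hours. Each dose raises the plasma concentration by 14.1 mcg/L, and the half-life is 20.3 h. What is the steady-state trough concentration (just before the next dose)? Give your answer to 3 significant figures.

k = ln 2 / 20.3 = 0.03415 h⁻¹
Fraction remaining after one interval: e^(−kτ) = e^(−0.03415 × 24.0) = 0.4407
R = 1 / (1 − 0.4407) = 1.788
Css,max = 14.1 × 1.788 = 25.21 mcg/L
Css,min = Css,max × e^(−kτ) = 25.21 × 0.4407 ≈ 11.1 mcg/L

11.1 mcg/L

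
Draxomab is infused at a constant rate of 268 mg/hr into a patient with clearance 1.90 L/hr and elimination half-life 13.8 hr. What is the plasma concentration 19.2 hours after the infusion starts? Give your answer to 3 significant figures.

87.3 mg/L

Css = rate / CL = 268 / 1.90 = 141.1 mg/L
k = ln 2 / 13.8 = 0.05023 hr⁻¹
C(t) = Css (1 − e^(−kt)) = 141.1 × (1 − e^(−0.9644)) = 141.1 × 0.6188 ≈ 87.3 mg/L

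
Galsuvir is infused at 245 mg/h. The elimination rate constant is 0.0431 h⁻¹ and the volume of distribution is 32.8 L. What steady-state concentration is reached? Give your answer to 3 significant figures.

CL = k · V = 0.0431 × 32.8 = 1.414 L/h
Css = rate / CL = 245 / 1.414 ≈ 173 µg/mL

173 µg/mL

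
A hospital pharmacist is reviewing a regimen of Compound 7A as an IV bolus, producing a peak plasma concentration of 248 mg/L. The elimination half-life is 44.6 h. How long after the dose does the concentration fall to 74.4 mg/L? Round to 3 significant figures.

k = ln 2 / 44.6 = 0.01554 h⁻¹
C(t) = C₀ e^(−kt)  ⇒  t = ln(C₀/C) / k
t = ln(248/74.4) / 0.01554 = 1.204 / 0.01554 ≈ 77.5 hours

77.5 hours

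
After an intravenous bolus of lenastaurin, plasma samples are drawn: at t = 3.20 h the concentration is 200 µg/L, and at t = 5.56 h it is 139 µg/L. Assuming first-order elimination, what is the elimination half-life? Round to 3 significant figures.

4.50 hours

k = ln(C₁/C₂) / (t₂ − t₁) = ln(200/139) / (5.56 − 3.20)
  = 0.3638 / 2.360 = 0.1542 h⁻¹
t½ = ln 2 / k = ln 2 / 0.1542 ≈ 4.50 hours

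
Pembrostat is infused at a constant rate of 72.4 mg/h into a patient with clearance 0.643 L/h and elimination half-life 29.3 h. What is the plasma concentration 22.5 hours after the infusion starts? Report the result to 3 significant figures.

Css = rate / CL = 72.4 / 0.643 = 112.6 mg/L
k = ln 2 / 29.3 = 0.02366 h⁻¹
C(t) = Css (1 − e^(−kt)) = 112.6 × (1 − e^(−0.5323)) = 112.6 × 0.4127 ≈ 46.5 mg/L

46.5 mg/L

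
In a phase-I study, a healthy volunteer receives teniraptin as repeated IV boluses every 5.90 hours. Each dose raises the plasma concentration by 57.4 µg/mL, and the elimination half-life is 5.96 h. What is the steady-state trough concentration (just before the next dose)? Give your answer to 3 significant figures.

k = ln 2 / 5.96 = 0.1163 h⁻¹
Fraction remaining after one interval: e^(−kτ) = e^(−0.1163 × 5.90) = 0.5035
R = 1 / (1 − 0.5035) = 2.014
Css,max = 57.4 × 2.014 = 115.6 µg/mL
Css,min = Css,max × e^(−kτ) = 115.6 × 0.5035 ≈ 58.2 µg/mL

58.2 µg/mL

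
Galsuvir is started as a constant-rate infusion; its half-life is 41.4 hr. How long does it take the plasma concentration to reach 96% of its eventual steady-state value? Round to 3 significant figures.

192 hours

k = ln 2 / 41.4 = 0.01674 hr⁻¹
f = 1 − e^(−kt)  ⇒  t = −ln(1 − f) / k
t = −ln(1 − 0.96) / 0.01674 = 3.219 / 0.01674 ≈ 192 hours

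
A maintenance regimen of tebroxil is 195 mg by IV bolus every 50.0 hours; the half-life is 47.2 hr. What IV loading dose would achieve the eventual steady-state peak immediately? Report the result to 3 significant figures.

375 mg

k = ln 2 / 47.2 = 0.01469 hr⁻¹
Accumulation ratio R = 1 / (1 − e^(−kτ)) = 1 / (1 − e^(−0.01469×50.0)) = 1 / (1 − 0.4799) = 1.923
Loading dose = maintenance dose × R = 195 × 1.923 ≈ 375 mg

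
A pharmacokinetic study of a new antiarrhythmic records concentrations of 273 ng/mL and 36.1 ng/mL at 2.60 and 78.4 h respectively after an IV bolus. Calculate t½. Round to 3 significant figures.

26.0 hours

k = ln(C₁/C₂) / (t₂ − t₁) = ln(273/36.1) / (78.4 − 2.60)
  = 2.023 / 75.80 = 0.02669 h⁻¹
t½ = ln 2 / k = ln 2 / 0.02669 ≈ 26.0 hours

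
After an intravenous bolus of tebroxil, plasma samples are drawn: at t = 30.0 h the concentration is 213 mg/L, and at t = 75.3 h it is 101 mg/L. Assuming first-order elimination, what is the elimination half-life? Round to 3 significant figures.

k = ln(C₁/C₂) / (t₂ − t₁) = ln(213/101) / (75.3 − 30.0)
  = 0.7462 / 45.30 = 0.01647 h⁻¹
t½ = ln 2 / k = ln 2 / 0.01647 ≈ 42.1 hours

42.1 hours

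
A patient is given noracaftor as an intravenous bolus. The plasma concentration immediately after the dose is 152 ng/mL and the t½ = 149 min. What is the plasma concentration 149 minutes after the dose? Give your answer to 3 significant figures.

k = ln 2 / 149 = 0.004652 min⁻¹
149 min is 1.000 half-lives, so C = 152 × (1/2)^1.000 = 152 × 0.5000 ≈ 76.0 ng/mL

76.0 ng/mL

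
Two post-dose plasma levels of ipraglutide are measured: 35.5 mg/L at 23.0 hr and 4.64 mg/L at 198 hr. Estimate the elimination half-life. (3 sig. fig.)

59.6 hours

k = ln(C₁/C₂) / (t₂ − t₁) = ln(35.5/4.64) / (198 − 23.0)
  = 2.035 / 175.0 = 0.01163 hr⁻¹
t½ = ln 2 / k = ln 2 / 0.01163 ≈ 59.6 hours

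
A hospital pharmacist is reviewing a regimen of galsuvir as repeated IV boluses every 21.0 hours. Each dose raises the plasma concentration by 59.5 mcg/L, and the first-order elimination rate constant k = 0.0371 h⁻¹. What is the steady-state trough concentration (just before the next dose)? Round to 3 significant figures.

Fraction remaining after one interval: e^(−kτ) = e^(−0.03710 × 21.0) = 0.4588
R = 1 / (1 − 0.4588) = 1.848
Css,max = 59.5 × 1.848 = 109.9 mcg/L
Css,min = Css,max × e^(−kτ) = 109.9 × 0.4588 ≈ 50.4 mcg/L

50.4 mcg/L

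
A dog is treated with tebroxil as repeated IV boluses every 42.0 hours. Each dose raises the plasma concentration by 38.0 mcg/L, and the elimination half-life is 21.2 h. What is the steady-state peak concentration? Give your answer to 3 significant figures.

50.9 mcg/L

k = ln 2 / 21.2 = 0.03270 h⁻¹
Fraction remaining after one interval: e^(−kτ) = e^(−0.03270 × 42.0) = 0.2533
R = 1 / (1 − 0.2533) = 1.339
Css,max = 38.0 × 1.339 ≈ 50.9 mcg/L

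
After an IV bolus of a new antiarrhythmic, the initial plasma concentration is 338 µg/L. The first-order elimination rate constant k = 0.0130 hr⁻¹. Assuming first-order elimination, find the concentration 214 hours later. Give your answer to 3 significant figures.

20.9 µg/L

C(t) = C₀ e^(−kt) = 338 × e^(−0.01300 × 214) = 338 × e^(−2.782) = 338 × 0.06191 ≈ 20.9 µg/L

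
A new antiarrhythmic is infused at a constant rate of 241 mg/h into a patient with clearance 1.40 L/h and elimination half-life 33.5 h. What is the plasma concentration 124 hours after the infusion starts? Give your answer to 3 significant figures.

159 mg/L

Css = rate / CL = 241 / 1.40 = 172.1 mg/L
k = ln 2 / 33.5 = 0.02069 h⁻¹
C(t) = Css (1 − e^(−kt)) = 172.1 × (1 − e^(−2.566)) = 172.1 × 0.9231 ≈ 159 mg/L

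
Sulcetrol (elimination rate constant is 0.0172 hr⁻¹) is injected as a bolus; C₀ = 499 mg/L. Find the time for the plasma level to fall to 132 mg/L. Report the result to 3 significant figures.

C(t) = C₀ e^(−kt)  ⇒  t = ln(C₀/C) / k
t = ln(499/132) / 0.01720 = 1.330 / 0.01720 ≈ 77.3 hours

77.3 hours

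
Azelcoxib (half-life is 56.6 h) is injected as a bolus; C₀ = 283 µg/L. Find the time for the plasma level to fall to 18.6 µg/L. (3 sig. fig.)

222 hours

k = ln 2 / 56.6 = 0.01225 h⁻¹
C(t) = C₀ e^(−kt)  ⇒  t = ln(C₀/C) / k
t = ln(283/18.6) / 0.01225 = 2.722 / 0.01225 ≈ 222 hours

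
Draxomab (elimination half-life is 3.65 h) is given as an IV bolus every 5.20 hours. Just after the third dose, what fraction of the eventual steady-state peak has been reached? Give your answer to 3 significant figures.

k = ln 2 / 3.65 = 0.1899 h⁻¹
f_n = 1 − e^(−nkτ) = 1 − e^(−3 × 0.1899 × 5.20) = 1 − e^(−2.962) = 1 − 0.05169 ≈ 0.948

0.948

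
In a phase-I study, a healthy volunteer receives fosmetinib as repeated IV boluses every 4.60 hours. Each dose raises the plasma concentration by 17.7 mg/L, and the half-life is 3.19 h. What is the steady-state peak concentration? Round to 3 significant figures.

k = ln 2 / 3.19 = 0.2173 h⁻¹
Fraction remaining after one interval: e^(−kτ) = e^(−0.2173 × 4.60) = 0.3681
R = 1 / (1 − 0.3681) = 1.582
Css,max = 17.7 × 1.582 ≈ 28.0 mg/L

28.0 mg/L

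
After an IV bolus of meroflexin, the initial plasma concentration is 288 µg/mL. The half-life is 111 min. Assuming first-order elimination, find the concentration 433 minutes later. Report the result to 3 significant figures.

19.3 µg/mL

k = ln 2 / 111 = 0.006245 min⁻¹
433 min is 3.901 half-lives, so C = 288 × (1/2)^3.901 = 288 × 0.06694 ≈ 19.3 µg/mL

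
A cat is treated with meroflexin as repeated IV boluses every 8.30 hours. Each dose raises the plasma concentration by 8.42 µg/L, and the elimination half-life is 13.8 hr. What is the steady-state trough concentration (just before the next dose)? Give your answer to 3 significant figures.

16.3 µg/L

k = ln 2 / 13.8 = 0.05023 hr⁻¹
Fraction remaining after one interval: e^(−kτ) = e^(−0.05023 × 8.30) = 0.6591
R = 1 / (1 − 0.6591) = 2.933
Css,max = 8.42 × 2.933 = 24.70 µg/L
Css,min = Css,max × e^(−kτ) = 24.70 × 0.6591 ≈ 16.3 µg/L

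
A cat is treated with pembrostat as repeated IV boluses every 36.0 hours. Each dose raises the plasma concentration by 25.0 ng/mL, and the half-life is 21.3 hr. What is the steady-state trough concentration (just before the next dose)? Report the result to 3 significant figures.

11.2 ng/mL

k = ln 2 / 21.3 = 0.03254 hr⁻¹
Fraction remaining after one interval: e^(−kτ) = e^(−0.03254 × 36.0) = 0.3099
R = 1 / (1 − 0.3099) = 1.449
Css,max = 25.0 × 1.449 = 36.23 ng/mL
Css,min = Css,max × e^(−kτ) = 36.23 × 0.3099 ≈ 11.2 ng/mL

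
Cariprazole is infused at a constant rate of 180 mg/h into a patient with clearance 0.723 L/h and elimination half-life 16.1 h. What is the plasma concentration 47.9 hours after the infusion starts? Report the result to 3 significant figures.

Css = rate / CL = 180 / 0.723 = 249.0 mg/L
k = ln 2 / 16.1 = 0.04305 h⁻¹
C(t) = Css (1 − e^(−kt)) = 249.0 × (1 − e^(−2.062)) = 249.0 × 0.8728 ≈ 217 mg/L

217 mg/L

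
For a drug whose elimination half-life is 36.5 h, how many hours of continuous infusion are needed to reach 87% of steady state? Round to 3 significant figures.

107 hours

k = ln 2 / 36.5 = 0.01899 h⁻¹
f = 1 − e^(−kt)  ⇒  t = −ln(1 − f) / k
t = −ln(1 − 0.87) / 0.01899 = 2.040 / 0.01899 ≈ 107 hours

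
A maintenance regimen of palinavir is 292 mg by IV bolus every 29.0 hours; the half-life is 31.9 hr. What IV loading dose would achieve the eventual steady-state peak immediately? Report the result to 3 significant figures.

625 mg

k = ln 2 / 31.9 = 0.02173 hr⁻¹
Accumulation ratio R = 1 / (1 − e^(−kτ)) = 1 / (1 − e^(−0.02173×29.0)) = 1 / (1 − 0.5325) = 2.139
Loading dose = maintenance dose × R = 292 × 2.139 ≈ 625 mg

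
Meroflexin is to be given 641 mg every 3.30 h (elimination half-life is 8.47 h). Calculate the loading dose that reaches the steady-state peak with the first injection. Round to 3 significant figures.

2710 mg

k = ln 2 / 8.47 = 0.08184 h⁻¹
Accumulation ratio R = 1 / (1 − e^(−kτ)) = 1 / (1 − e^(−0.08184×3.30)) = 1 / (1 − 0.7633) = 4.225
Loading dose = maintenance dose × R = 641 × 4.225 ≈ 2710 mg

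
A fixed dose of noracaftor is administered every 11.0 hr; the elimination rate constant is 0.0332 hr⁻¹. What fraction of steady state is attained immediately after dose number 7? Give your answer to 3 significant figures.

0.922

f_n = 1 − e^(−nkτ) = 1 − e^(−7 × 0.03320 × 11.0) = 1 − e^(−2.556) = 1 − 0.07758 ≈ 0.922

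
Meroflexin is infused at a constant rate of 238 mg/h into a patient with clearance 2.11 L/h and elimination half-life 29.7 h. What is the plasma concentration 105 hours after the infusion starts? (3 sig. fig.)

103 mg/L

Css = rate / CL = 238 / 2.11 = 112.8 mg/L
k = ln 2 / 29.7 = 0.02334 h⁻¹
C(t) = Css (1 − e^(−kt)) = 112.8 × (1 − e^(−2.451)) = 112.8 × 0.9138 ≈ 103 mg/L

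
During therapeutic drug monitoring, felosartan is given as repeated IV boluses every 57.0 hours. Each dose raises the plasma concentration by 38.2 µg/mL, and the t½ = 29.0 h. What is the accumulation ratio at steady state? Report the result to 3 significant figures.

k = ln 2 / 29.0 = 0.02390 h⁻¹
Fraction remaining after one interval: e^(−kτ) = e^(−0.02390 × 57.0) = 0.2560
R = 1 / (1 − 0.2560) = 1 / 0.7440 ≈ 1.34

1.34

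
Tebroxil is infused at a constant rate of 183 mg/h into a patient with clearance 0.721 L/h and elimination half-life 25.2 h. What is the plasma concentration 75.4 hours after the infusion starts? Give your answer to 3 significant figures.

Css = rate / CL = 183 / 0.721 = 253.8 µg/mL
k = ln 2 / 25.2 = 0.02751 h⁻¹
C(t) = Css (1 − e^(−kt)) = 253.8 × (1 − e^(−2.074)) = 253.8 × 0.8743 ≈ 222 µg/mL

222 µg/mL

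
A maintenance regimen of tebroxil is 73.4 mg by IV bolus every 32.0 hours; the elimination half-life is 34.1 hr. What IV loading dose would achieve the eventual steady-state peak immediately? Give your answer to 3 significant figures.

k = ln 2 / 34.1 = 0.02033 hr⁻¹
Accumulation ratio R = 1 / (1 − e^(−kτ)) = 1 / (1 − e^(−0.02033×32.0)) = 1 / (1 − 0.5218) = 2.091
Loading dose = maintenance dose × R = 73.4 × 2.091 ≈ 153 mg

153 mg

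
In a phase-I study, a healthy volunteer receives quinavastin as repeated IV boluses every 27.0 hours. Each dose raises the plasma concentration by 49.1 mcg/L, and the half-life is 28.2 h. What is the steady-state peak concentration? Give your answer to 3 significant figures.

k = ln 2 / 28.2 = 0.02458 h⁻¹
Fraction remaining after one interval: e^(−kτ) = e^(−0.02458 × 27.0) = 0.5150
R = 1 / (1 − 0.5150) = 2.062
Css,max = 49.1 × 2.062 ≈ 101 mcg/L

101 mcg/L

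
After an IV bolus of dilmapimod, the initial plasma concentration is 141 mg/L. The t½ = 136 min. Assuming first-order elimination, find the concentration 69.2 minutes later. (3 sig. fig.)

99.1 mg/L

k = ln 2 / 136 = 0.005097 min⁻¹
69.2 min is 0.5088 half-lives, so C = 141 × (1/2)^0.5088 = 141 × 0.7028 ≈ 99.1 mg/L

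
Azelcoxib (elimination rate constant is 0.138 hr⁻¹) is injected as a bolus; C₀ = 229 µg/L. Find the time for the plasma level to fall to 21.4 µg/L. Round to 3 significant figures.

17.2 hours

C(t) = C₀ e^(−kt)  ⇒  t = ln(C₀/C) / k
t = ln(229/21.4) / 0.1380 = 2.370 / 0.1380 ≈ 17.2 hours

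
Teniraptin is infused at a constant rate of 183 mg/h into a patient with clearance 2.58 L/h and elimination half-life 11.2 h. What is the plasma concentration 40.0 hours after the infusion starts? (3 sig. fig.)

Css = rate / CL = 183 / 2.58 = 70.93 µg/mL
k = ln 2 / 11.2 = 0.06189 h⁻¹
C(t) = Css (1 − e^(−kt)) = 70.93 × (1 − e^(−2.476)) = 70.93 × 0.9159 ≈ 65.0 µg/mL

65.0 µg/mL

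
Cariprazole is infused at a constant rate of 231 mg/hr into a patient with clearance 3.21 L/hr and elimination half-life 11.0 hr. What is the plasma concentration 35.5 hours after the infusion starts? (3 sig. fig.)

Css = rate / CL = 231 / 3.21 = 71.96 mg/L
k = ln 2 / 11.0 = 0.06301 hr⁻¹
C(t) = Css (1 − e^(−kt)) = 71.96 × (1 − e^(−2.237)) = 71.96 × 0.8932 ≈ 64.3 mg/L

64.3 mg/L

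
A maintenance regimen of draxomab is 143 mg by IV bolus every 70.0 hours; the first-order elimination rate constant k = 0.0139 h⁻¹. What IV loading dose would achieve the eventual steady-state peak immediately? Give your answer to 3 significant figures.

Accumulation ratio R = 1 / (1 − e^(−kτ)) = 1 / (1 − e^(−0.01390×70.0)) = 1 / (1 − 0.3779) = 1.608
Loading dose = maintenance dose × R = 143 × 1.608 ≈ 230 mg

230 mg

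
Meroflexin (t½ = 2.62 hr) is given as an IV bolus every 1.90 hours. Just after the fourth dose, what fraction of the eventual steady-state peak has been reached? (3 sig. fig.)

k = ln 2 / 2.62 = 0.2646 hr⁻¹
f_n = 1 − e^(−nkτ) = 1 − e^(−4 × 0.2646 × 1.90) = 1 − e^(−2.011) = 1 − 0.1339 ≈ 0.866

0.866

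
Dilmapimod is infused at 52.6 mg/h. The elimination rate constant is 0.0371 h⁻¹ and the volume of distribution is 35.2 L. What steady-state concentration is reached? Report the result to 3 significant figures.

40.3 µg/mL

CL = k · V = 0.0371 × 35.2 = 1.306 L/h
Css = rate / CL = 52.6 / 1.306 ≈ 40.3 µg/mL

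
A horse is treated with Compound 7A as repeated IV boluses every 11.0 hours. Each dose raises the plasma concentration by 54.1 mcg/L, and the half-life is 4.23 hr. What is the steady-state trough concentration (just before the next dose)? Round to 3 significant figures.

10.7 mcg/L

k = ln 2 / 4.23 = 0.1639 hr⁻¹
Fraction remaining after one interval: e^(−kτ) = e^(−0.1639 × 11.0) = 0.1649
R = 1 / (1 − 0.1649) = 1.197
Css,max = 54.1 × 1.197 = 64.78 mcg/L
Css,min = Css,max × e^(−kτ) = 64.78 × 0.1649 ≈ 10.7 mcg/L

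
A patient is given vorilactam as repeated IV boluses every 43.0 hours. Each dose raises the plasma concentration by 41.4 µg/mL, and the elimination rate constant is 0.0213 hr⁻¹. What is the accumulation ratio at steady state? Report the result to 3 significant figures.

1.67

Fraction remaining after one interval: e^(−kτ) = e^(−0.02130 × 43.0) = 0.4002
R = 1 / (1 − 0.4002) = 1 / 0.5998 ≈ 1.67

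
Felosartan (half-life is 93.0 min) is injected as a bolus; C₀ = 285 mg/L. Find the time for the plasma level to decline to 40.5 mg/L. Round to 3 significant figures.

k = ln 2 / 93.0 = 0.007453 min⁻¹
C(t) = C₀ e^(−kt)  ⇒  t = ln(C₀/C) / k
t = ln(285/40.5) / 0.007453 = 1.951 / 0.007453 ≈ 262 minutes

262 minutes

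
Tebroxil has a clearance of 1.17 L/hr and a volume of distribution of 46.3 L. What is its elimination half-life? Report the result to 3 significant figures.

27.4 hours

k = CL / V = 1.17 / 46.3 = 0.02527 hr⁻¹
t½ = ln 2 / k = ln 2 / 0.02527 ≈ 27.4 hours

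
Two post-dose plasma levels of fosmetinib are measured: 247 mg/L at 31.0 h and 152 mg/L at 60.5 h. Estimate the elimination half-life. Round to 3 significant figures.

k = ln(C₁/C₂) / (t₂ − t₁) = ln(247/152) / (60.5 − 31.0)
  = 0.4855 / 29.50 = 0.01646 h⁻¹
t½ = ln 2 / k = ln 2 / 0.01646 ≈ 42.1 hours

42.1 hours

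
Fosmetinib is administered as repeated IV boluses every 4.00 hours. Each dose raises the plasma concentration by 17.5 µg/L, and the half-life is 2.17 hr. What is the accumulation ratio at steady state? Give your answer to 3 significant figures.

1.39

k = ln 2 / 2.17 = 0.3194 hr⁻¹
Fraction remaining after one interval: e^(−kτ) = e^(−0.3194 × 4.00) = 0.2787
R = 1 / (1 − 0.2787) = 1 / 0.7213 ≈ 1.39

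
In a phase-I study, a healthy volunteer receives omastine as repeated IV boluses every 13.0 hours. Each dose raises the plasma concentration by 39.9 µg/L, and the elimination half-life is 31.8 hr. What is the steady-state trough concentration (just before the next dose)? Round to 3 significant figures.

k = ln 2 / 31.8 = 0.02180 hr⁻¹
Fraction remaining after one interval: e^(−kτ) = e^(−0.02180 × 13.0) = 0.7532
R = 1 / (1 − 0.7532) = 4.053
Css,max = 39.9 × 4.053 = 161.7 µg/L
Css,min = Css,max × e^(−kτ) = 161.7 × 0.7532 ≈ 122 µg/L

122 µg/L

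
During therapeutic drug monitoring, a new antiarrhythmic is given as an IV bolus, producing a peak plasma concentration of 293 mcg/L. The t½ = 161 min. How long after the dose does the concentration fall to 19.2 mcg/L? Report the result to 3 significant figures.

633 minutes

k = ln 2 / 161 = 0.004305 min⁻¹
C(t) = C₀ e^(−kt)  ⇒  t = ln(C₀/C) / k
t = ln(293/19.2) / 0.004305 = 2.725 / 0.004305 ≈ 633 minutes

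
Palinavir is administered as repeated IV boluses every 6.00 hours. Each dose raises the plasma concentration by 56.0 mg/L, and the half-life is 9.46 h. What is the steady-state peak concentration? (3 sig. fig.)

157 mg/L

k = ln 2 / 9.46 = 0.07327 h⁻¹
Fraction remaining after one interval: e^(−kτ) = e^(−0.07327 × 6.00) = 0.6443
R = 1 / (1 − 0.6443) = 2.811
Css,max = 56.0 × 2.811 ≈ 157 mg/L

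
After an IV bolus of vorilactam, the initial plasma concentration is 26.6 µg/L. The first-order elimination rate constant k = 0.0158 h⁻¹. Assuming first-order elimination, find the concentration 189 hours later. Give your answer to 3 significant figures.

C(t) = C₀ e^(−kt) = 26.6 × e^(−0.01580 × 189) = 26.6 × e^(−2.986) = 26.6 × 0.05048 ≈ 1.34 µg/L

1.34 µg/L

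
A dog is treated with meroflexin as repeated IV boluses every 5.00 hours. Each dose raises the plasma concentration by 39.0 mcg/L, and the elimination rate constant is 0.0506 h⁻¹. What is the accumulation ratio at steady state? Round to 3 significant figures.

4.47

Fraction remaining after one interval: e^(−kτ) = e^(−0.05060 × 5.00) = 0.7765
R = 1 / (1 − 0.7765) = 1 / 0.2235 ≈ 4.47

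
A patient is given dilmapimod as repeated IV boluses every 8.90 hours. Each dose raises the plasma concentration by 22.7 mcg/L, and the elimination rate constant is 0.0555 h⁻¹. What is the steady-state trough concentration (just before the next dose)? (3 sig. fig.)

Fraction remaining after one interval: e^(−kτ) = e^(−0.05550 × 8.90) = 0.6102
R = 1 / (1 − 0.6102) = 2.565
Css,max = 22.7 × 2.565 = 58.24 mcg/L
Css,min = Css,max × e^(−kτ) = 58.24 × 0.6102 ≈ 35.5 mcg/L

35.5 mcg/L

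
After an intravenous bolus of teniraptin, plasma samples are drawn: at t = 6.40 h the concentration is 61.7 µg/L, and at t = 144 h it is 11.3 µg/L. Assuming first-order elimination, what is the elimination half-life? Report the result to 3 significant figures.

56.2 hours

k = ln(C₁/C₂) / (t₂ − t₁) = ln(61.7/11.3) / (144 − 6.40)
  = 1.697 / 137.6 = 0.01234 h⁻¹
t½ = ln 2 / k = ln 2 / 0.01234 ≈ 56.2 hours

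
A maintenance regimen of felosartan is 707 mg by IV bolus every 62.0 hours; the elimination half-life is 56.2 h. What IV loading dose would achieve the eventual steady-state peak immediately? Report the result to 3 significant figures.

k = ln 2 / 56.2 = 0.01233 h⁻¹
Accumulation ratio R = 1 / (1 − e^(−kτ)) = 1 / (1 − e^(−0.01233×62.0)) = 1 / (1 − 0.4655) = 1.871
Loading dose = maintenance dose × R = 707 × 1.871 ≈ 1320 mg

1320 mg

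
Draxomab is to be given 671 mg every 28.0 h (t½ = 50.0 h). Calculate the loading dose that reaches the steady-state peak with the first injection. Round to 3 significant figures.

k = ln 2 / 50.0 = 0.01386 h⁻¹
Accumulation ratio R = 1 / (1 − e^(−kτ)) = 1 / (1 − e^(−0.01386×28.0)) = 1 / (1 − 0.6783) = 3.109
Loading dose = maintenance dose × R = 671 × 3.109 ≈ 2090 mg

2090 mg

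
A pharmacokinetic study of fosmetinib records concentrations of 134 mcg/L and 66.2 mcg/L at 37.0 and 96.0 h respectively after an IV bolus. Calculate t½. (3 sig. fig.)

58.0 hours

k = ln(C₁/C₂) / (t₂ − t₁) = ln(134/66.2) / (96.0 − 37.0)
  = 0.7052 / 59.00 = 0.01195 h⁻¹
t½ = ln 2 / k = ln 2 / 0.01195 ≈ 58.0 hours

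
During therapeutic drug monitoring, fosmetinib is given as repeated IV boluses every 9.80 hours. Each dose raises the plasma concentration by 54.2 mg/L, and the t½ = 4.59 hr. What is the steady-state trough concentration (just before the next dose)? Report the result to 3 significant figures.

16.0 mg/L

k = ln 2 / 4.59 = 0.1510 hr⁻¹
Fraction remaining after one interval: e^(−kτ) = e^(−0.1510 × 9.80) = 0.2277
R = 1 / (1 − 0.2277) = 1.295
Css,max = 54.2 × 1.295 = 70.18 mg/L
Css,min = Css,max × e^(−kτ) = 70.18 × 0.2277 ≈ 16.0 mg/L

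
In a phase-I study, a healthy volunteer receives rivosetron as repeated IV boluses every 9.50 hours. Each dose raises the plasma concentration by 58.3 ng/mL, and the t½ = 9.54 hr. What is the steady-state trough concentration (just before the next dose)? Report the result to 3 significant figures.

58.6 ng/mL

k = ln 2 / 9.54 = 0.07266 hr⁻¹
Fraction remaining after one interval: e^(−kτ) = e^(−0.07266 × 9.50) = 0.5015
R = 1 / (1 − 0.5015) = 2.006
Css,max = 58.3 × 2.006 = 116.9 ng/mL
Css,min = Css,max × e^(−kτ) = 116.9 × 0.5015 ≈ 58.6 ng/mL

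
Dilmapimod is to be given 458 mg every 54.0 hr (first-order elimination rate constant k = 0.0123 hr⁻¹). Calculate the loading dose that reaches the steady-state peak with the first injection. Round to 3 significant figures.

944 mg

Accumulation ratio R = 1 / (1 − e^(−kτ)) = 1 / (1 − e^(−0.01230×54.0)) = 1 / (1 − 0.5147) = 2.061
Loading dose = maintenance dose × R = 458 × 2.061 ≈ 944 mg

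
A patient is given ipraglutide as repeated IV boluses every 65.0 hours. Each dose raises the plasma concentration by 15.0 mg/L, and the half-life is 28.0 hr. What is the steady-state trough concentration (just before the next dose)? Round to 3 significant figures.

k = ln 2 / 28.0 = 0.02476 hr⁻¹
Fraction remaining after one interval: e^(−kτ) = e^(−0.02476 × 65.0) = 0.2001
R = 1 / (1 − 0.2001) = 1.250
Css,max = 15.0 × 1.250 = 18.75 mg/L
Css,min = Css,max × e^(−kτ) = 18.75 × 0.2001 ≈ 3.75 mg/L

3.75 mg/L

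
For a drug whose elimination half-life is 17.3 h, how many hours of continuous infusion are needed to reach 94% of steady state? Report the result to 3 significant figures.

k = ln 2 / 17.3 = 0.04007 h⁻¹
f = 1 − e^(−kt)  ⇒  t = −ln(1 − f) / k
t = −ln(1 − 0.94) / 0.04007 = 2.813 / 0.04007 ≈ 70.2 hours

70.2 hours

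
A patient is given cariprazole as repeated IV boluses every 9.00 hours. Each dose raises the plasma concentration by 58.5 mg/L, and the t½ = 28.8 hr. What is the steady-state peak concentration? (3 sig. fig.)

k = ln 2 / 28.8 = 0.02407 hr⁻¹
Fraction remaining after one interval: e^(−kτ) = e^(−0.02407 × 9.00) = 0.8052
R = 1 / (1 − 0.8052) = 5.135
Css,max = 58.5 × 5.135 ≈ 300 mg/L

300 mg/L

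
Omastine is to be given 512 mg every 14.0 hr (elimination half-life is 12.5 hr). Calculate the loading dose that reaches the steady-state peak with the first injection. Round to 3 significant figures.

948 mg

k = ln 2 / 12.5 = 0.05545 hr⁻¹
Accumulation ratio R = 1 / (1 − e^(−kτ)) = 1 / (1 − e^(−0.05545×14.0)) = 1 / (1 − 0.4601) = 1.852
Loading dose = maintenance dose × R = 512 × 1.852 ≈ 948 mg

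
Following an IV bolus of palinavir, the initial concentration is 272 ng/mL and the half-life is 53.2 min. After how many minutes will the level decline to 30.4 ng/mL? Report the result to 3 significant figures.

168 minutes

k = ln 2 / 53.2 = 0.01303 min⁻¹
C(t) = C₀ e^(−kt)  ⇒  t = ln(C₀/C) / k
t = ln(272/30.4) / 0.01303 = 2.191 / 0.01303 ≈ 168 minutes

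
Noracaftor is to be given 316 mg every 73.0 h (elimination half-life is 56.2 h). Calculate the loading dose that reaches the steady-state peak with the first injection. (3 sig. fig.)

532 mg

k = ln 2 / 56.2 = 0.01233 h⁻¹
Accumulation ratio R = 1 / (1 − e^(−kτ)) = 1 / (1 − e^(−0.01233×73.0)) = 1 / (1 − 0.4064) = 1.685
Loading dose = maintenance dose × R = 316 × 1.685 ≈ 532 mg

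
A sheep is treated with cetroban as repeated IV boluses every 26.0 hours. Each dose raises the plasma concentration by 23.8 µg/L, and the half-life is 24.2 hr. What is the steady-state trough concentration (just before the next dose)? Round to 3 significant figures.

k = ln 2 / 24.2 = 0.02864 hr⁻¹
Fraction remaining after one interval: e^(−kτ) = e^(−0.02864 × 26.0) = 0.4749
R = 1 / (1 − 0.4749) = 1.904
Css,max = 23.8 × 1.904 = 45.32 µg/L
Css,min = Css,max × e^(−kτ) = 45.32 × 0.4749 ≈ 21.5 µg/L

21.5 µg/L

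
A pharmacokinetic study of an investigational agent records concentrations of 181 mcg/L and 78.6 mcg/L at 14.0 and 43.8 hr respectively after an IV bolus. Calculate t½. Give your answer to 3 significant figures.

24.8 hours

k = ln(C₁/C₂) / (t₂ − t₁) = ln(181/78.6) / (43.8 − 14.0)
  = 0.8341 / 29.80 = 0.02799 hr⁻¹
t½ = ln 2 / k = ln 2 / 0.02799 ≈ 24.8 hours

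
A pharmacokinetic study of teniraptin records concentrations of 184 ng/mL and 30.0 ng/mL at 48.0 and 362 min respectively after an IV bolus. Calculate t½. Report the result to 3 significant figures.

k = ln(C₁/C₂) / (t₂ − t₁) = ln(184/30.0) / (362 − 48.0)
  = 1.814 / 314.0 = 0.005776 min⁻¹
t½ = ln 2 / k = ln 2 / 0.005776 ≈ 120 minutes

120 minutes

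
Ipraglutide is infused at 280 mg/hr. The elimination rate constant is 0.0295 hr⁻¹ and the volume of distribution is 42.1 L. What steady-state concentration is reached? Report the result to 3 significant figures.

225 µg/mL

CL = k · V = 0.0295 × 42.1 = 1.242 L/hr
Css = rate / CL = 280 / 1.242 ≈ 225 µg/mL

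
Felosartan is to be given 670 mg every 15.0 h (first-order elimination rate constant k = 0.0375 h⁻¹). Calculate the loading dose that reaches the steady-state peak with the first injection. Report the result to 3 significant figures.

Accumulation ratio R = 1 / (1 − e^(−kτ)) = 1 / (1 − e^(−0.03750×15.0)) = 1 / (1 − 0.5698) = 2.324
Loading dose = maintenance dose × R = 670 × 2.324 ≈ 1560 mg

1560 mg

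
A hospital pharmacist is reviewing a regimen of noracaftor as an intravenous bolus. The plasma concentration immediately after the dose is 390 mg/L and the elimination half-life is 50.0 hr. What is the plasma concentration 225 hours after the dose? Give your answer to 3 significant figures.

k = ln 2 / 50.0 = 0.01386 hr⁻¹
225 hr is 4.500 half-lives, so C = 390 × (1/2)^4.500 = 390 × 0.04419 ≈ 17.2 mg/L

17.2 mg/L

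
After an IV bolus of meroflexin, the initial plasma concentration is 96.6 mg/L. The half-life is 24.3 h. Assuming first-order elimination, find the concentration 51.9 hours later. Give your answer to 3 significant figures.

22.0 mg/L

k = ln 2 / 24.3 = 0.02852 h⁻¹
51.9 h is 2.136 half-lives, so C = 96.6 × (1/2)^2.136 = 96.6 × 0.2275 ≈ 22.0 mg/L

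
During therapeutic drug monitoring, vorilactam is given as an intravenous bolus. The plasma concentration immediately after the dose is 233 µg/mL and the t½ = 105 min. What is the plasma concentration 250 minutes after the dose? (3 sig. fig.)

44.7 µg/mL

k = ln 2 / 105 = 0.006601 min⁻¹
C(t) = C₀ e^(−kt) = 233 × e^(−0.006601 × 250) = 233 × e^(−1.650) = 233 × 0.1920 ≈ 44.7 µg/mL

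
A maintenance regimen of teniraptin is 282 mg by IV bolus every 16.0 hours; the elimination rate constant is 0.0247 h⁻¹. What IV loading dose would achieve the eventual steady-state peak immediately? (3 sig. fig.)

Accumulation ratio R = 1 / (1 − e^(−kτ)) = 1 / (1 − e^(−0.02470×16.0)) = 1 / (1 − 0.6735) = 3.063
Loading dose = maintenance dose × R = 282 × 3.063 ≈ 864 mg

864 mg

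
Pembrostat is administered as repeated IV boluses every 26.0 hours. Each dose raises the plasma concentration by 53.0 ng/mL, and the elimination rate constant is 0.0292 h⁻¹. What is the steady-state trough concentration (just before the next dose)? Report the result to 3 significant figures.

46.6 ng/mL

Fraction remaining after one interval: e^(−kτ) = e^(−0.02920 × 26.0) = 0.4680
R = 1 / (1 − 0.4680) = 1.880
Css,max = 53.0 × 1.880 = 99.63 ng/mL
Css,min = Css,max × e^(−kτ) = 99.63 × 0.4680 ≈ 46.6 ng/mL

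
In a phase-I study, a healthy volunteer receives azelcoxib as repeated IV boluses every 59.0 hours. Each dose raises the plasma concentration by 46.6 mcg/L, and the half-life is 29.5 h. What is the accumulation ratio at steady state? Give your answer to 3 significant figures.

k = ln 2 / 29.5 = 0.02350 h⁻¹
Fraction remaining after one interval: e^(−kτ) = e^(−0.02350 × 59.0) = 0.2500
R = 1 / (1 − 0.2500) = 1 / 0.7500 ≈ 1.33

1.33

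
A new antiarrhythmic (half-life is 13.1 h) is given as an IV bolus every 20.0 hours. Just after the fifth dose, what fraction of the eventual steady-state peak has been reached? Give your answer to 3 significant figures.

k = ln 2 / 13.1 = 0.05291 h⁻¹
f_n = 1 − e^(−nkτ) = 1 − e^(−5 × 0.05291 × 20.0) = 1 − e^(−5.291) = 1 − 0.005036 ≈ 0.995

0.995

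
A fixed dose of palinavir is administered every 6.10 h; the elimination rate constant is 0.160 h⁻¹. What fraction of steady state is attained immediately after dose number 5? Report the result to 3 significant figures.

f_n = 1 − e^(−nkτ) = 1 − e^(−5 × 0.1600 × 6.10) = 1 − e^(−4.880) = 1 − 0.007597 ≈ 0.992

0.992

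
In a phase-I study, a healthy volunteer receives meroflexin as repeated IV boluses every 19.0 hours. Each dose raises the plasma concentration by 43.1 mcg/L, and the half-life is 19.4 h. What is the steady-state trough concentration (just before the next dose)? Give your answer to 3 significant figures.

k = ln 2 / 19.4 = 0.03573 h⁻¹
Fraction remaining after one interval: e^(−kτ) = e^(−0.03573 × 19.0) = 0.5072
R = 1 / (1 − 0.5072) = 2.029
Css,max = 43.1 × 2.029 = 87.46 mcg/L
Css,min = Css,max × e^(−kτ) = 87.46 × 0.5072 ≈ 44.4 mcg/L

44.4 mcg/L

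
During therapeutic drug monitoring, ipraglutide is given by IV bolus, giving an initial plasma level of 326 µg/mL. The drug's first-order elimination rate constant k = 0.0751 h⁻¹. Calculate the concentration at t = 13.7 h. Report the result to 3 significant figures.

C(t) = C₀ e^(−kt) = 326 × e^(−0.07510 × 13.7) = 326 × e^(−1.029) = 326 × 0.3574 ≈ 117 µg/mL

117 µg/mL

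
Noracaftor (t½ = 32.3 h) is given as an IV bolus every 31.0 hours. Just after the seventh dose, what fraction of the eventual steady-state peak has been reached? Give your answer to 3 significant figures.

0.991

k = ln 2 / 32.3 = 0.02146 h⁻¹
f_n = 1 − e^(−nkτ) = 1 − e^(−7 × 0.02146 × 31.0) = 1 − e^(−4.657) = 1 − 0.009497 ≈ 0.991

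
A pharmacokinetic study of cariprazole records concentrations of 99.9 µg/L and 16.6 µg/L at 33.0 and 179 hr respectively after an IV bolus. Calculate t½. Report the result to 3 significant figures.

k = ln(C₁/C₂) / (t₂ − t₁) = ln(99.9/16.6) / (179 − 33.0)
  = 1.795 / 146.0 = 0.01229 hr⁻¹
t½ = ln 2 / k = ln 2 / 0.01229 ≈ 56.4 hours

56.4 hours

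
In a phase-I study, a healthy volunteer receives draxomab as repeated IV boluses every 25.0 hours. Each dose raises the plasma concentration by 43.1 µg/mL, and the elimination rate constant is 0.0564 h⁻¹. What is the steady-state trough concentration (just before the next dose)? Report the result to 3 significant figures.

Fraction remaining after one interval: e^(−kτ) = e^(−0.05640 × 25.0) = 0.2441
R = 1 / (1 − 0.2441) = 1.323
Css,max = 43.1 × 1.323 = 57.02 µg/mL
Css,min = Css,max × e^(−kτ) = 57.02 × 0.2441 ≈ 13.9 µg/mL

13.9 µg/mL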